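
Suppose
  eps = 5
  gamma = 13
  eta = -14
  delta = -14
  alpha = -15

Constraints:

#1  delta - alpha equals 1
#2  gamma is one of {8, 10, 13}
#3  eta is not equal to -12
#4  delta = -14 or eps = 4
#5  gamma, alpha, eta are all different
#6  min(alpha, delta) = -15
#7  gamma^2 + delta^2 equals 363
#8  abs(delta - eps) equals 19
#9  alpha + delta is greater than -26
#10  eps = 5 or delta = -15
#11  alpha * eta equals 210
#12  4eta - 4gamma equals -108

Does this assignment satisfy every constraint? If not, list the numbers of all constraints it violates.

#1 delta - alpha = -14 - (-15) = 1 — holds.
#2 gamma = 13 is in {8, 10, 13} — holds.
#3 eta = -14, and -14 ≠ -12 — holds.
#4 delta = -14 = -14 (first disjunct) — holds.
#5 values 13, -15, -14 are pairwise distinct — holds.
#6 min(-15, -14) = -15 — holds.
#7 gamma^2 + delta^2 = 13^2 + (-14)^2 = 169 + 196 = 365, not 363 — does not hold.
#8 abs(-14 - 5) = 19 — holds.
#9 alpha + delta = -15 + (-14) = -29; -29 ≤ -26, bound -26 not met — does not hold.
#10 eps = 5 = 5 (first disjunct) — holds.
#11 alpha * eta = -15 * (-14) = 210 — holds.
#12 4eta - 4gamma = 4(-14) - 4(13) = -108 — holds.

Constraints 7 and 9 are violated.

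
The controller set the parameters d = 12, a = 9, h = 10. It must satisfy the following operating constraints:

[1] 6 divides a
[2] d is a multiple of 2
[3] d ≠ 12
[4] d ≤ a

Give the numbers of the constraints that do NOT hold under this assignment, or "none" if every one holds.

Constraints 1, 3, and 4 are violated.

[1] 9 = 6×1 + 3, so 6 does not divide 9  no
[2] 12 / 2 = 6, so 2 divides 12  yes
[3] d = 12, but 12 is required to differ  no
[4] d = 12, a = 9; 12 > 9 (want ≤)  no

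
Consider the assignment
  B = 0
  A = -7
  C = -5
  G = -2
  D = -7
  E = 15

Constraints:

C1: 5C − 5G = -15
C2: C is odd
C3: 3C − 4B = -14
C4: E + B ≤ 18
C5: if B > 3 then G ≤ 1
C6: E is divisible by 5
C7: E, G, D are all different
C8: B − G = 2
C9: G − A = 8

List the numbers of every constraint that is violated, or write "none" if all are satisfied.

Constraints 3 and 9 do not hold.

C1: 5C − 5G = 5(-5) − 5(-2) = -15  true
C2: C = -5 is odd  true
C3: 3C − 4B = 3(-5) − 4(0) = -15, not -14  false
C4: E + B = 15 + 0 = 15; 15 ≤ 18  true
C5: B = 0, not > 3; antecedent false, conditional vacuously true  true
C6: 15 / 5 = 3, so 5 divides 15  true
C7: values 15, -2, -7 are pairwise distinct  true
C8: B − G = 0 − (-2) = 2  true
C9: G − A = -2 − (-7) = 5, not 8  false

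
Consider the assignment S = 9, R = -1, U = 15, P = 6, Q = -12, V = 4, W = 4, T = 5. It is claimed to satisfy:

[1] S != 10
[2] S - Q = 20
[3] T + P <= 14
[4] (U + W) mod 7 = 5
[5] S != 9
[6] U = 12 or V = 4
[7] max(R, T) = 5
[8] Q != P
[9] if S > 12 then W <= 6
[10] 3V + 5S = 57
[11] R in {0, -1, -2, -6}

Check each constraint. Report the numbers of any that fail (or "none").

[1] S = 9, and 9 ≠ 10 — OK.
[2] S - Q = 9 - (-12) = 21, not 20 — violated.
[3] T + P = 5 + 6 = 11; 11 ≤ 14 — OK.
[4] U + W = 19; 19 mod 7 = 5 — OK.
[5] S = 9, but 9 is required to differ — violated.
[6] U = 15 ≠ 12, but V = 4 = 4 (second disjunct) — OK.
[7] max(-1, 5) = 5 — OK.
[8] Q = -12, P = 6; distinct — OK.
[9] S = 9, not > 12; antecedent false, conditional vacuously true — OK.
[10] 3V + 5S = 3(4) + 5(9) = 57 — OK.
[11] R = -1 is in {0, -1, -2, -6} — OK.

Violated: 2, 5.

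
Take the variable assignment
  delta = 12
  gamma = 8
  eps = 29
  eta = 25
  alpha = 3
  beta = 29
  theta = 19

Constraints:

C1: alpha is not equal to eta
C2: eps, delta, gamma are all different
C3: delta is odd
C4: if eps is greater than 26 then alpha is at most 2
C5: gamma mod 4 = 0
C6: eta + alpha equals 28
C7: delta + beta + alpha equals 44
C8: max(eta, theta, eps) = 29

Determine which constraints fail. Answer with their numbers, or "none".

Violated: 3 and 4.

C1: alpha = 3, eta = 25; distinct — holds.
C2: values 29, 12, 8 are pairwise distinct — holds.
C3: delta = 12 is even — fails.
C4: eps = 29 > 26, so we need alpha ≤ 2; but alpha = 3 > 2 — fails.
C5: 8 mod 4 = 0 — holds.
C6: eta + alpha = 25 + 3 = 28 — holds.
C7: delta + beta + alpha = 12 + 29 + 3 = 44 — holds.
C8: max(25, 19, 29) = 29 — holds.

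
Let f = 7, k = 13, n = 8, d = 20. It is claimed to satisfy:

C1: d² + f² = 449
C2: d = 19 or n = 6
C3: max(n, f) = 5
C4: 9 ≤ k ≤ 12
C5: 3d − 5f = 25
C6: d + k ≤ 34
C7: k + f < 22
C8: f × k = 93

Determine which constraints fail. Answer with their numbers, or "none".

Constraints 2, 3, 4, and 8 are violated.

C1: d² + f² = 20² + 7² = 400 + 49 = 449 — satisfied.
C2: d = 20 ≠ 19 and n = 8 ≠ 6; both disjuncts false — violated.
C3: max(8, 7) = 8, not 5 — violated.
C4: k = 13 is outside [9, 12] — violated.
C5: 3d − 5f = 3(20) − 5(7) = 25 — satisfied.
C6: d + k = 20 + 13 = 33; 33 ≤ 34 — satisfied.
C7: k + f = 13 + 7 = 20; 20 < 22 — satisfied.
C8: f × k = 7 × 13 = 91, not 93 — violated.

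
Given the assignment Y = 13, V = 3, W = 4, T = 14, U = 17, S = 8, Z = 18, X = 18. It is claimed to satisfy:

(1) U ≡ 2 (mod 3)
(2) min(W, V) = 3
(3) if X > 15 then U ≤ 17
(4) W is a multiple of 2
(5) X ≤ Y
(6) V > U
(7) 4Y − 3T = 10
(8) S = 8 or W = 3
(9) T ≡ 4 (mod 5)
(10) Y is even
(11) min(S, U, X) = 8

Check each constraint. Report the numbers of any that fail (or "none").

No — constraints 5, 6, 10 are not satisfied.

(1) 17 mod 3 = 2  ✓
(2) min(4, 3) = 3  ✓
(3) X = 18 > 15, so we need U ≤ 17; U = 17 ≤ 17  ✓
(4) 4 / 2 = 2, so 2 divides 4  ✓
(5) X = 18, Y = 13; 18 > 13 (want ≤)  ✗
(6) V = 3, U = 17; 3 ≤ 17 (want >)  ✗
(7) 4Y − 3T = 4(13) − 3(14) = 10  ✓
(8) S = 8 = 8 (first disjunct)  ✓
(9) 14 mod 5 = 4  ✓
(10) Y = 13 is odd  ✗
(11) min(8, 17, 18) = 8  ✓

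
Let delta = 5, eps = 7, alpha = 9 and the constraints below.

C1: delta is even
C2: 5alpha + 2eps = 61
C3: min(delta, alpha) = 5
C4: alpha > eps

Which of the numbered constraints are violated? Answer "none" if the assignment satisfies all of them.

Violated: 1 and 2.

C1: delta = 5 is odd — violated.
C2: 5alpha + 2eps = 5(9) + 2(7) = 59, not 61 — violated.
C3: min(5, 9) = 5 — satisfied.
C4: alpha = 9, eps = 7; 9 > 7 — satisfied.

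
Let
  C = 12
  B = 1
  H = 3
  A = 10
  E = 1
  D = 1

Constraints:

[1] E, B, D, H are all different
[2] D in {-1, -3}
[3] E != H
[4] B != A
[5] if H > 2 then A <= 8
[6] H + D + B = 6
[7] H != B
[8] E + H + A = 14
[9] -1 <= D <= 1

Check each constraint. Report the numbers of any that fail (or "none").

Constraints 1, 2, 5, 6 are violated.

[1] E = B = 1, not all different — violated.
[2] D = 1 is not in {-1, -3} — violated.
[3] E = 1, H = 3; distinct — satisfied.
[4] B = 1, A = 10; distinct — satisfied.
[5] H = 3 > 2, so we need A ≤ 8; but A = 10 > 8 — violated.
[6] H + D + B = 3 + 1 + 1 = 5, not 6 — violated.
[7] H = 3, B = 1; distinct — satisfied.
[8] E + H + A = 1 + 3 + 10 = 14 — satisfied.
[9] D = 1 lies in [-1, 1] — satisfied.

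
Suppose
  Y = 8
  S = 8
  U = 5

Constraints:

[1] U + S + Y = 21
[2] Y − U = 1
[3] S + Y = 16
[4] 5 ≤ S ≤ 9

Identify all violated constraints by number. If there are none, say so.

Violated: 2.

[1] U + S + Y = 5 + 8 + 8 = 21 — holds.
[2] Y − U = 8 − 5 = 3, not 1 — fails.
[3] S + Y = 8 + 8 = 16 — holds.
[4] S = 8 lies in [5, 9] — holds.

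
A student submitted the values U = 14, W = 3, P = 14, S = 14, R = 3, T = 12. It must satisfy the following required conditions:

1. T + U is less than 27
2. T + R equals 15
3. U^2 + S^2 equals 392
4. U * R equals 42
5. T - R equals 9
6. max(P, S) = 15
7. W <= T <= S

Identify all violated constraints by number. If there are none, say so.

1. T + U = 12 + 14 = 26; 26 < 27 — holds.
2. T + R = 12 + 3 = 15 — holds.
3. U^2 + S^2 = 14^2 + 14^2 = 196 + 196 = 392 — holds.
4. U * R = 14 * 3 = 42 — holds.
5. T - R = 12 - 3 = 9 — holds.
6. max(14, 14) = 14, not 15 — fails.
7. values 3 <= 12 <= 14 — holds.

The assignment fails constraint 6.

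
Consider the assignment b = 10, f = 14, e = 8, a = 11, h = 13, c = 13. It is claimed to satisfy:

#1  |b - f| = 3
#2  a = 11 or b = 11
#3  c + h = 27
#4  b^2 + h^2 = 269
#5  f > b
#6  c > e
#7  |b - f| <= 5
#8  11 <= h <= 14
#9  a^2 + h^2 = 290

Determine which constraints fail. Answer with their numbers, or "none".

#1 |10 - 14| = 4, not 3 — violated.
#2 a = 11 = 11 (first disjunct) — OK.
#3 c + h = 13 + 13 = 26, not 27 — violated.
#4 b^2 + h^2 = 10^2 + 13^2 = 100 + 169 = 269 — OK.
#5 f = 14, b = 10; 14 > 10 — OK.
#6 c = 13, e = 8; 13 > 8 — OK.
#7 |10 - 14| = 4; 4 ≤ 5 — OK.
#8 h = 13 lies in [11, 14] — OK.
#9 a^2 + h^2 = 11^2 + 13^2 = 121 + 169 = 290 — OK.

Constraints 1, 3 are violated.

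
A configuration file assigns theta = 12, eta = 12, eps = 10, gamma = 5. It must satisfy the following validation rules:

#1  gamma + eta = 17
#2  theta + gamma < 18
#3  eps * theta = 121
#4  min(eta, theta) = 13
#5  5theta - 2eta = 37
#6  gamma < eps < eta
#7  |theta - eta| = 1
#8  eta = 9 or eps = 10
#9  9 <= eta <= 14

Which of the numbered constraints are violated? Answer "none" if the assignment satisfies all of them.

No — constraints 3, 4, 5, 7 are not satisfied.

#1 gamma + eta = 5 + 12 = 17 — satisfied.
#2 theta + gamma = 12 + 5 = 17; 17 < 18 — satisfied.
#3 eps * theta = 10 * 12 = 120, not 121 — violated.
#4 min(12, 12) = 12, not 13 — violated.
#5 5theta - 2eta = 5(12) - 2(12) = 36, not 37 — violated.
#6 values 5 < 10 < 12 — satisfied.
#7 |12 - 12| = 0, not 1 — violated.
#8 eta = 12 ≠ 9, but eps = 10 = 10 (second disjunct) — satisfied.
#9 eta = 12 lies in [9, 14] — satisfied.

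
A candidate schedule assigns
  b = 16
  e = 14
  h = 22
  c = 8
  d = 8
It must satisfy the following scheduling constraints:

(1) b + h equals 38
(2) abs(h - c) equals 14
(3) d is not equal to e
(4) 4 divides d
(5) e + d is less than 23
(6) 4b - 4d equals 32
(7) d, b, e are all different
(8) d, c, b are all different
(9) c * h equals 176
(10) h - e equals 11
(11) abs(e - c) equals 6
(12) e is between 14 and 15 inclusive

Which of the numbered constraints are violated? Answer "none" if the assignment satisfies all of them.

Violated: 8 and 10.

(1) b + h = 16 + 22 = 38 — holds.
(2) abs(22 - 8) = 14 — holds.
(3) d = 8, e = 14; distinct — holds.
(4) 8 / 4 = 2, so 4 divides 8 — holds.
(5) e + d = 14 + 8 = 22; 22 < 23 — holds.
(6) 4b - 4d = 4(16) - 4(8) = 32 — holds.
(7) values 8, 16, 14 are pairwise distinct — holds.
(8) d = c = 8, not all different — fails.
(9) c * h = 8 * 22 = 176 — holds.
(10) h - e = 22 - 14 = 8, not 11 — fails.
(11) abs(14 - 8) = 6 — holds.
(12) e = 14 lies in [14, 15] — holds.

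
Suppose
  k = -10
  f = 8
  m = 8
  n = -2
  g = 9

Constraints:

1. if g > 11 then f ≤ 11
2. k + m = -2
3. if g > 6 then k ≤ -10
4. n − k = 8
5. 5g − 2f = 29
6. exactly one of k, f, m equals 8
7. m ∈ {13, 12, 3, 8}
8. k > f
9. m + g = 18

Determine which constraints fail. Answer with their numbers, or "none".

Constraints 6, 8, and 9 do not hold.

1. g = 9, not > 11; antecedent false, conditional vacuously true  holds
2. k + m = -10 + 8 = -2  holds
3. g = 9 > 6, so we need k ≤ -10; k = -10 ≤ -10  holds
4. n − k = -2 − (-10) = 8  holds
5. 5g − 2f = 5(9) − 2(8) = 29  holds
6. k=-10, f=8, m=8; 2 of them equal 8, not exactly one  fails
7. m = 8 is in {13, 12, 3, 8}  holds
8. k = -10, f = 8; -10 ≤ 8 (want >)  fails
9. m + g = 8 + 9 = 17, not 18  fails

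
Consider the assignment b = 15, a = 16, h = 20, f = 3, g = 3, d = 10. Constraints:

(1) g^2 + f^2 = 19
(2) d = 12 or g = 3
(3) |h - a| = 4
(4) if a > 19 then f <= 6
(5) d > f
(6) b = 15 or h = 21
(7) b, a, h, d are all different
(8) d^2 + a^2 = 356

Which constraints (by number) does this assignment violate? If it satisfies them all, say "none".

Constraint 1 is violated.

(1) g^2 + f^2 = 3^2 + 3^2 = 9 + 9 = 18, not 19  fails
(2) d = 10 ≠ 12, but g = 3 = 3 (second disjunct)  holds
(3) |20 - 16| = 4  holds
(4) a = 16, not > 19; antecedent false, conditional vacuously true  holds
(5) d = 10, f = 3; 10 > 3  holds
(6) b = 15 = 15 (first disjunct)  holds
(7) values 15, 16, 20, 10 are pairwise distinct  holds
(8) d^2 + a^2 = 10^2 + 16^2 = 100 + 256 = 356  holds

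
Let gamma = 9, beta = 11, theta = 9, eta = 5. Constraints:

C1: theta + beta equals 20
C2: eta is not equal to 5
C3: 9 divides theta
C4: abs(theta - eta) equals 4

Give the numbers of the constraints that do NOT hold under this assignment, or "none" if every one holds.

C1: theta + beta = 9 + 11 = 20  OK
C2: eta = 5, but 5 is required to differ  FAIL
C3: 9 / 9 = 1, so 9 divides 9  OK
C4: abs(9 - 5) = 4  OK

No — constraint 2 is not satisfied.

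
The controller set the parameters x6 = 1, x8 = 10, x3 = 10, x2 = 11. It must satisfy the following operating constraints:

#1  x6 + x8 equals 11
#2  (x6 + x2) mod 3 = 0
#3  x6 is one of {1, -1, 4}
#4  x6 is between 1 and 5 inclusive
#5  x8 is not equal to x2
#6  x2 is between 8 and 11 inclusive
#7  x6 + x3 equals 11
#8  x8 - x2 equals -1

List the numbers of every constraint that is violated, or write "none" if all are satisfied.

The assignment satisfies every constraint.

#1 x6 + x8 = 1 + 10 = 11 — holds.
#2 x6 + x2 = 12; 12 mod 3 = 0 — holds.
#3 x6 = 1 is in {1, -1, 4} — holds.
#4 x6 = 1 lies in [1, 5] — holds.
#5 x8 = 10, x2 = 11; distinct — holds.
#6 x2 = 11 lies in [8, 11] — holds.
#7 x6 + x3 = 1 + 10 = 11 — holds.
#8 x8 - x2 = 10 - 11 = -1 — holds.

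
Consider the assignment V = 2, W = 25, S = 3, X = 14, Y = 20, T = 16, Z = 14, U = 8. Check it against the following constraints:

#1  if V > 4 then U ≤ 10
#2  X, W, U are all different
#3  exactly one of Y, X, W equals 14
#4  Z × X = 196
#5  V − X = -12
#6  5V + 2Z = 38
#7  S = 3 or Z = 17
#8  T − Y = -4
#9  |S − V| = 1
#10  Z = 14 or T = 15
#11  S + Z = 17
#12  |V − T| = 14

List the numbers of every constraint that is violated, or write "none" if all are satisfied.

#1 V = 2, not > 4; antecedent false, conditional vacuously true  ✔
#2 values 14, 25, 8 are pairwise distinct  ✔
#3 Y=20, X=14, W=25; 1 of them equals 14  ✔
#4 Z × X = 14 × 14 = 196  ✔
#5 V − X = 2 − 14 = -12  ✔
#6 5V + 2Z = 5(2) + 2(14) = 38  ✔
#7 S = 3 = 3 (first disjunct)  ✔
#8 T − Y = 16 − 20 = -4  ✔
#9 |3 − 2| = 1  ✔
#10 Z = 14 = 14 (first disjunct)  ✔
#11 S + Z = 3 + 14 = 17  ✔
#12 |2 − 16| = 14  ✔

Yes — all constraints hold.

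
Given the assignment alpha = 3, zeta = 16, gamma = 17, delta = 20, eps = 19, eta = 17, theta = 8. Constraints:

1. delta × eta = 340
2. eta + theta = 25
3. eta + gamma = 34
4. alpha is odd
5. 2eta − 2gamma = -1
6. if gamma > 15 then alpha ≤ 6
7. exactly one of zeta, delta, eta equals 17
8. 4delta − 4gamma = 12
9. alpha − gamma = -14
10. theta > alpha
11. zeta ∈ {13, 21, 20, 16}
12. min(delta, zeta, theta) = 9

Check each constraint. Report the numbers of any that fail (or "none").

Constraints 5 and 12 are violated.

1. delta × eta = 20 × 17 = 340  OK
2. eta + theta = 17 + 8 = 25  OK
3. eta + gamma = 17 + 17 = 34  OK
4. alpha = 3 is odd  OK
5. 2eta − 2gamma = 2(17) − 2(17) = 0, not -1  FAIL
6. gamma = 17 > 15, so we need alpha ≤ 6; alpha = 3 ≤ 6  OK
7. zeta=16, delta=20, eta=17; 1 of them equals 17  OK
8. 4delta − 4gamma = 4(20) − 4(17) = 12  OK
9. alpha − gamma = 3 − 17 = -14  OK
10. theta = 8, alpha = 3; 8 > 3  OK
11. zeta = 16 is in {13, 21, 20, 16}  OK
12. min(20, 16, 8) = 8, not 9  FAIL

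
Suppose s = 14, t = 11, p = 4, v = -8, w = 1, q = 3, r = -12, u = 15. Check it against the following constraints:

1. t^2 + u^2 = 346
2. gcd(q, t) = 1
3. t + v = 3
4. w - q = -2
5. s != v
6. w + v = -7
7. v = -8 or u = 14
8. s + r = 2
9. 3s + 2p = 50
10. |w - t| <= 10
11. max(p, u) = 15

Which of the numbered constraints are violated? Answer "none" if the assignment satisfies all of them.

1. t^2 + u^2 = 11^2 + 15^2 = 121 + 225 = 346  true
2. gcd(3, 11) = 1  true
3. t + v = 11 + (-8) = 3  true
4. w - q = 1 - 3 = -2  true
5. s = 14, v = -8; distinct  true
6. w + v = 1 + (-8) = -7  true
7. v = -8 = -8 (first disjunct)  true
8. s + r = 14 + (-12) = 2  true
9. 3s + 2p = 3(14) + 2(4) = 50  true
10. |1 - 11| = 10; 10 ≤ 10  true
11. max(4, 15) = 15  true

All constraints are satisfied.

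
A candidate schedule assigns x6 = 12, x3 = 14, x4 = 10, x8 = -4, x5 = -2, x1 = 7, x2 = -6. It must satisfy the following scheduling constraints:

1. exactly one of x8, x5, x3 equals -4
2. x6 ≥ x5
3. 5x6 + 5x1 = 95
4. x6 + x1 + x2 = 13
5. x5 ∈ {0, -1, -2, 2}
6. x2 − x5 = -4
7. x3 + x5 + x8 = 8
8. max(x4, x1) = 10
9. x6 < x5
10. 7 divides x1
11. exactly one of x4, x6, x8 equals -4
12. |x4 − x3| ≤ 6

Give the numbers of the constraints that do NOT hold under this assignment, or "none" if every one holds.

The assignment fails constraint 9.

1. x8=-4, x5=-2, x3=14; 1 of them equals -4  true
2. x6 = 12, x5 = -2; 12 ≥ -2  true
3. 5x6 + 5x1 = 5(12) + 5(7) = 95  true
4. x6 + x1 + x2 = 12 + 7 + (-6) = 13  true
5. x5 = -2 is in {0, -1, -2, 2}  true
6. x2 − x5 = -6 − (-2) = -4  true
7. x3 + x5 + x8 = 14 + (-2) + (-4) = 8  true
8. max(10, 7) = 10  true
9. x6 = 12, x5 = -2; 12 ≥ -2 (want <)  false
10. 7 / 7 = 1, so 7 divides 7  true
11. x4=10, x6=12, x8=-4; 1 of them equals -4  true
12. |10 − 14| = 4; 4 ≤ 6  true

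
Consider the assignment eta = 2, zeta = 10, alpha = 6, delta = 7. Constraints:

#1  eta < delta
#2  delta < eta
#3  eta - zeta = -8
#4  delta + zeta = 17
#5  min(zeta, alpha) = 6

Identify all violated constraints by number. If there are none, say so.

#1 eta = 2, delta = 7; 2 < 7  OK
#2 delta = 7, eta = 2; 7 ≥ 2 (want <)  FAIL
#3 eta - zeta = 2 - 10 = -8  OK
#4 delta + zeta = 7 + 10 = 17  OK
#5 min(10, 6) = 6  OK

Constraint 2 does not hold.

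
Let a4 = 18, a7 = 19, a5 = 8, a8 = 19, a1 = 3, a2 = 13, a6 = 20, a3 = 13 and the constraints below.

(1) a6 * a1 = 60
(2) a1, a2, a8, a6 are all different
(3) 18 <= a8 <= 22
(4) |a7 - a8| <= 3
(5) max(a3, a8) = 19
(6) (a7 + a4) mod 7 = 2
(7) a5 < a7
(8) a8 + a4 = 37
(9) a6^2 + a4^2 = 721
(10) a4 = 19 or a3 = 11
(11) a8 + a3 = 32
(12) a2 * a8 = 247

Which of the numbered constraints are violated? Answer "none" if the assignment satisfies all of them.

No — constraints 9, 10 are not satisfied.

(1) a6 * a1 = 20 * 3 = 60  holds
(2) values 3, 13, 19, 20 are pairwise distinct  holds
(3) a8 = 19 lies in [18, 22]  holds
(4) |19 - 19| = 0; 0 ≤ 3  holds
(5) max(13, 19) = 19  holds
(6) a7 + a4 = 37; 37 mod 7 = 2  holds
(7) a5 = 8, a7 = 19; 8 < 19  holds
(8) a8 + a4 = 19 + 18 = 37  holds
(9) a6^2 + a4^2 = 20^2 + 18^2 = 400 + 324 = 724, not 721  fails
(10) a4 = 18 ≠ 19 and a3 = 13 ≠ 11; both disjuncts false  fails
(11) a8 + a3 = 19 + 13 = 32  holds
(12) a2 * a8 = 13 * 19 = 247  holds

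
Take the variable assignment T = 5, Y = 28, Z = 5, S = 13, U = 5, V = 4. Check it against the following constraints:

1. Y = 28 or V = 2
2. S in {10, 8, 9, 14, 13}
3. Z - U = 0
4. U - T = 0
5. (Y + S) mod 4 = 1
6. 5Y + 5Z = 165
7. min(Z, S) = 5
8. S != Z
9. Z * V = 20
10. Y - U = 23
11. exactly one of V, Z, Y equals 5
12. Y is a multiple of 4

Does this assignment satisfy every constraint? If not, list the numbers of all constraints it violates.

1. Y = 28 = 28 (first disjunct)  OK
2. S = 13 is in {10, 8, 9, 14, 13}  OK
3. Z - U = 5 - 5 = 0  OK
4. U - T = 5 - 5 = 0  OK
5. Y + S = 41; 41 mod 4 = 1  OK
6. 5Y + 5Z = 5(28) + 5(5) = 165  OK
7. min(5, 13) = 5  OK
8. S = 13, Z = 5; distinct  OK
9. Z * V = 5 * 4 = 20  OK
10. Y - U = 28 - 5 = 23  OK
11. V=4, Z=5, Y=28; 1 of them equals 5  OK
12. 28 / 4 = 7, so 4 divides 28  OK

The assignment satisfies every constraint.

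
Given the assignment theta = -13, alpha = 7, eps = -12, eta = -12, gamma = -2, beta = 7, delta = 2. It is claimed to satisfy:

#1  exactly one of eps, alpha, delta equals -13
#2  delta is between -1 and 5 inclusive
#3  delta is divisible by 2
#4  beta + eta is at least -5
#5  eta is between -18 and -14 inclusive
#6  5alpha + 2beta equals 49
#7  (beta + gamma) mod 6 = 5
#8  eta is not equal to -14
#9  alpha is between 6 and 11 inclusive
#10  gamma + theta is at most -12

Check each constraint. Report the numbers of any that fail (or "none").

The assignment fails constraints 1 and 5.

#1 eps=-12, alpha=7, delta=2; 0 of them equal -13, not exactly one  ✘
#2 delta = 2 lies in [-1, 5]  ✔
#3 2 / 2 = 1, so 2 divides 2  ✔
#4 beta + eta = 7 + (-12) = -5; -5 ≥ -5  ✔
#5 eta = -12 is outside [-18, -14]  ✘
#6 5alpha + 2beta = 5(7) + 2(7) = 49  ✔
#7 beta + gamma = 5; 5 mod 6 = 5  ✔
#8 eta = -12, and -12 ≠ -14  ✔
#9 alpha = 7 lies in [6, 11]  ✔
#10 gamma + theta = -2 + (-13) = -15; -15 ≤ -12  ✔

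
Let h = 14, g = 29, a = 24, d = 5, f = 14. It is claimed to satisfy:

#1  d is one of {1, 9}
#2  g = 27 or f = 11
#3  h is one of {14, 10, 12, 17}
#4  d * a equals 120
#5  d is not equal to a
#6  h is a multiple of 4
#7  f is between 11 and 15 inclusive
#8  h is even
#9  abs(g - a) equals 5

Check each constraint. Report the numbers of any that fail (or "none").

Constraints 1, 2, and 6 are violated.

#1 d = 5 is not in {1, 9}  ✘
#2 g = 29 ≠ 27 and f = 14 ≠ 11; both disjuncts false  ✘
#3 h = 14 is in {14, 10, 12, 17}  ✔
#4 d * a = 5 * 24 = 120  ✔
#5 d = 5, a = 24; distinct  ✔
#6 14 = 4*3 + 2, so 4 does not divide 14  ✘
#7 f = 14 lies in [11, 15]  ✔
#8 h = 14 is even  ✔
#9 abs(29 - 24) = 5  ✔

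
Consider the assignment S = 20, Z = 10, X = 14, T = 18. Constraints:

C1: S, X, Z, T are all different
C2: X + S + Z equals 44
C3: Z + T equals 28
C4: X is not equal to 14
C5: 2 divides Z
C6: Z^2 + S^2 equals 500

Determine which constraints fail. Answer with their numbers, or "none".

C1: values 20, 14, 10, 18 are pairwise distinct — satisfied.
C2: X + S + Z = 14 + 20 + 10 = 44 — satisfied.
C3: Z + T = 10 + 18 = 28 — satisfied.
C4: X = 14, but 14 is required to differ — violated.
C5: 10 / 2 = 5, so 2 divides 10 — satisfied.
C6: Z^2 + S^2 = 10^2 + 20^2 = 100 + 400 = 500 — satisfied.

Constraint 4 is violated.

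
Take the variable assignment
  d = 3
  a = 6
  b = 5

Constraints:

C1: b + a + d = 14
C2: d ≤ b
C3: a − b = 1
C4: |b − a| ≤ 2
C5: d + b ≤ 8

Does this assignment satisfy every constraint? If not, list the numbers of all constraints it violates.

The assignment satisfies every constraint.

C1: b + a + d = 5 + 6 + 3 = 14 — holds.
C2: d = 3, b = 5; 3 ≤ 5 — holds.
C3: a − b = 6 − 5 = 1 — holds.
C4: |5 − 6| = 1; 1 ≤ 2 — holds.
C5: d + b = 3 + 5 = 8; 8 ≤ 8 — holds.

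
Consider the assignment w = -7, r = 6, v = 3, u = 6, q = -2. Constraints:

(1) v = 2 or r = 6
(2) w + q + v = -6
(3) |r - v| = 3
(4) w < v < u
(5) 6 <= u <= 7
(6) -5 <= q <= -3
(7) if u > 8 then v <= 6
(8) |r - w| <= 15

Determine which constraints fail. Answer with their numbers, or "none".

(1) v = 3 ≠ 2, but r = 6 = 6 (second disjunct)  holds
(2) w + q + v = -7 + (-2) + 3 = -6  holds
(3) |6 - 3| = 3  holds
(4) values -7 < 3 < 6  holds
(5) u = 6 lies in [6, 7]  holds
(6) q = -2 is outside [-5, -3]  fails
(7) u = 6, not > 8; antecedent false, conditional vacuously true  holds
(8) |6 - (-7)| = 13; 13 ≤ 15  holds

Constraint 6 is violated.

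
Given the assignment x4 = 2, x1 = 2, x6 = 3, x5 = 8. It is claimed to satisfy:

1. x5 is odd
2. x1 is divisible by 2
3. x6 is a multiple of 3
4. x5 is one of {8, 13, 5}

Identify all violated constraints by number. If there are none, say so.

1. x5 = 8 is even  no
2. 2 / 2 = 1, so 2 divides 2  yes
3. 3 / 3 = 1, so 3 divides 3  yes
4. x5 = 8 is in {8, 13, 5}  yes

The assignment fails constraint 1.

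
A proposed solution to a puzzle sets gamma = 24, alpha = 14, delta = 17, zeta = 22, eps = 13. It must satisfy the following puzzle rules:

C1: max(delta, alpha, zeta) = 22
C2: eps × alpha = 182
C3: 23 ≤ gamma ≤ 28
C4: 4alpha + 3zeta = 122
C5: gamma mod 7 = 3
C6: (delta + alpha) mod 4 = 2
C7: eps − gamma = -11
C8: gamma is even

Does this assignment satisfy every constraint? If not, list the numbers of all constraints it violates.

C1: max(17, 14, 22) = 22 — OK.
C2: eps × alpha = 13 × 14 = 182 — OK.
C3: gamma = 24 lies in [23, 28] — OK.
C4: 4alpha + 3zeta = 4(14) + 3(22) = 122 — OK.
C5: 24 mod 7 = 3 — OK.
C6: delta + alpha = 31; 31 mod 4 = 3, not 2 — violated.
C7: eps − gamma = 13 − 24 = -11 — OK.
C8: gamma = 24 is even — OK.

Constraint 6 is violated.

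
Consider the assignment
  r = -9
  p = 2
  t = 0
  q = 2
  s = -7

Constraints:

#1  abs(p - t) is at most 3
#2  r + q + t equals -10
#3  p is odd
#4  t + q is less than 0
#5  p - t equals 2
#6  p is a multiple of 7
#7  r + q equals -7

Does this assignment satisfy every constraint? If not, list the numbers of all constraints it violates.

Constraints 2, 3, 4, 6 do not hold.

#1 abs(2 - 0) = 2; 2 ≤ 3  ✓
#2 r + q + t = -9 + 2 + 0 = -7, not -10  ✗
#3 p = 2 is even  ✗
#4 t + q = 0 + 2 = 2; 2 ≥ 0, bound 0 not met  ✗
#5 p - t = 2 - 0 = 2  ✓
#6 2 = 7*0 + 2, so 7 does not divide 2  ✗
#7 r + q = -9 + 2 = -7  ✓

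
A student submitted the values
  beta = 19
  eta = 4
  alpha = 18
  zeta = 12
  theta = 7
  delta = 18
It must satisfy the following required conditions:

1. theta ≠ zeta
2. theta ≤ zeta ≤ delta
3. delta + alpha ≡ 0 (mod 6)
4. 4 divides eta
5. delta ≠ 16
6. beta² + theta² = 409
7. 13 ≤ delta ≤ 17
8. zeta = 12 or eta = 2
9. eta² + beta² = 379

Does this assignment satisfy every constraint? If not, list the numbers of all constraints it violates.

1. theta = 7, zeta = 12; distinct  yes
2. values 7 ≤ 12 ≤ 18  yes
3. delta + alpha = 36; 36 mod 6 = 0  yes
4. 4 / 4 = 1, so 4 divides 4  yes
5. delta = 18, and 18 ≠ 16  yes
6. beta² + theta² = 19² + 7² = 361 + 49 = 410, not 409  no
7. delta = 18 is outside [13, 17]  no
8. zeta = 12 = 12 (first disjunct)  yes
9. eta² + beta² = 4² + 19² = 16 + 361 = 377, not 379  no

The assignment fails constraints 6, 7, and 9.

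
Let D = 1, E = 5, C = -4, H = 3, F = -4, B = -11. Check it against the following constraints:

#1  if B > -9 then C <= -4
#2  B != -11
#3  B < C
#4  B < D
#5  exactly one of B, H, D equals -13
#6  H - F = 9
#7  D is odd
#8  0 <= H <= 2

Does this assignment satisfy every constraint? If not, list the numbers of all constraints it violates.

#1 B = -11, not > -9; antecedent false, conditional vacuously true — holds.
#2 B = -11, but -11 is required to differ — fails.
#3 B = -11, C = -4; -11 < -4 — holds.
#4 B = -11, D = 1; -11 < 1 — holds.
#5 B=-11, H=3, D=1; 0 of them equal -13, not exactly one — fails.
#6 H - F = 3 - (-4) = 7, not 9 — fails.
#7 D = 1 is odd — holds.
#8 H = 3 is outside [0, 2] — fails.

Constraints 2, 5, 6, 8 do not hold.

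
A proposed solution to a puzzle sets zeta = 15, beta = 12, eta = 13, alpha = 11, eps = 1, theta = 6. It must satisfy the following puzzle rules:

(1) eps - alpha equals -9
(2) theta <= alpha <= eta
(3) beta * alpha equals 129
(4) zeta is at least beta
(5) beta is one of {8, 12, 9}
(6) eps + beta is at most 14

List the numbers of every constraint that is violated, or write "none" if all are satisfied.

No — constraints 1 and 3 are not satisfied.

(1) eps - alpha = 1 - 11 = -10, not -9 — violated.
(2) values 6 <= 11 <= 13 — satisfied.
(3) beta * alpha = 12 * 11 = 132, not 129 — violated.
(4) zeta = 15, beta = 12; 15 ≥ 12 — satisfied.
(5) beta = 12 is in {8, 12, 9} — satisfied.
(6) eps + beta = 1 + 12 = 13; 13 ≤ 14 — satisfied.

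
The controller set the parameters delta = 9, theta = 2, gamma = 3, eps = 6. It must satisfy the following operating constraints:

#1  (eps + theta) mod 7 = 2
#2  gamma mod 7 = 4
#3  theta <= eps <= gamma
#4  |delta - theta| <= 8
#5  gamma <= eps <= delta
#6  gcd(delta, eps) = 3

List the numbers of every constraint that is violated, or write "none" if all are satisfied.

Constraints 1, 2, and 3 are violated.

#1 eps + theta = 8; 8 mod 7 = 1, not 2 — violated.
#2 3 mod 7 = 3, not 4 — violated.
#3 values 2, 6, 3; eps = 6 is not <= gamma = 3 — violated.
#4 |9 - 2| = 7; 7 ≤ 8 — satisfied.
#5 values 3 <= 6 <= 9 — satisfied.
#6 gcd(9, 6) = 3 — satisfied.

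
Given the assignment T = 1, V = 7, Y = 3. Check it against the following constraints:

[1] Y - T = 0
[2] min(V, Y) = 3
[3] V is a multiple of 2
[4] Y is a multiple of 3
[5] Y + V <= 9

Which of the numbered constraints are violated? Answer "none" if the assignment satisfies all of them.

Constraints 1, 3, 5 do not hold.

[1] Y - T = 3 - 1 = 2, not 0  fails
[2] min(7, 3) = 3  holds
[3] 7 = 2*3 + 1, so 2 does not divide 7  fails
[4] 3 / 3 = 1, so 3 divides 3  holds
[5] Y + V = 3 + 7 = 10; 10 > 9, bound 9 not met  fails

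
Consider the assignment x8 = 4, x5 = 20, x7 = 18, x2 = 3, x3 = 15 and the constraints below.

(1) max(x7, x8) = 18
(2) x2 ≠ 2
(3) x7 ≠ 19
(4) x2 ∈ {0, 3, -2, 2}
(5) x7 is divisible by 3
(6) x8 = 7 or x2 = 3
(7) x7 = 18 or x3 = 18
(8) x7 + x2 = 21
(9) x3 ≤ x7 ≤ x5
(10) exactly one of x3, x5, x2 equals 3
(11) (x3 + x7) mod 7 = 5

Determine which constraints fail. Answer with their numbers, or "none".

All constraints are satisfied.

(1) max(18, 4) = 18  yes
(2) x2 = 3, and 3 ≠ 2  yes
(3) x7 = 18, and 18 ≠ 19  yes
(4) x2 = 3 is in {0, 3, -2, 2}  yes
(5) 18 / 3 = 6, so 3 divides 18  yes
(6) x8 = 4 ≠ 7, but x2 = 3 = 3 (second disjunct)  yes
(7) x7 = 18 = 18 (first disjunct)  yes
(8) x7 + x2 = 18 + 3 = 21  yes
(9) values 15 ≤ 18 ≤ 20  yes
(10) x3=15, x5=20, x2=3; 1 of them equals 3  yes
(11) x3 + x7 = 33; 33 mod 7 = 5  yes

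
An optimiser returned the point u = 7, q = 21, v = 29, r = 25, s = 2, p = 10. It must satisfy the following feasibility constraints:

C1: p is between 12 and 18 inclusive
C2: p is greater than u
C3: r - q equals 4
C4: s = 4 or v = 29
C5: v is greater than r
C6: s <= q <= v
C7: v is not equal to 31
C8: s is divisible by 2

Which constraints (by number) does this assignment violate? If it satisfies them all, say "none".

Constraint 1 does not hold.

C1: p = 10 is outside [12, 18] — violated.
C2: p = 10, u = 7; 10 > 7 — satisfied.
C3: r - q = 25 - 21 = 4 — satisfied.
C4: s = 2 ≠ 4, but v = 29 = 29 (second disjunct) — satisfied.
C5: v = 29, r = 25; 29 > 25 — satisfied.
C6: values 2 <= 21 <= 29 — satisfied.
C7: v = 29, and 29 ≠ 31 — satisfied.
C8: 2 / 2 = 1, so 2 divides 2 — satisfied.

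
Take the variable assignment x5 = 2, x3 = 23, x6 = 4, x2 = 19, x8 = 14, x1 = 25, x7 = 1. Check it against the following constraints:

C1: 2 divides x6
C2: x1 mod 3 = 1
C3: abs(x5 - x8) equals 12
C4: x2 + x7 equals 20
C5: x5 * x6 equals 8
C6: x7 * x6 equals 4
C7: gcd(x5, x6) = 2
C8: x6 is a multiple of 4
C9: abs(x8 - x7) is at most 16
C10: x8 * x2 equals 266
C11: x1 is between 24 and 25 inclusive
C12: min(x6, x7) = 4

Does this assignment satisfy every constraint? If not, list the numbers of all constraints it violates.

C1: 4 / 2 = 2, so 2 divides 4  true
C2: 25 mod 3 = 1  true
C3: abs(2 - 14) = 12  true
C4: x2 + x7 = 19 + 1 = 20  true
C5: x5 * x6 = 2 * 4 = 8  true
C6: x7 * x6 = 1 * 4 = 4  true
C7: gcd(2, 4) = 2  true
C8: 4 / 4 = 1, so 4 divides 4  true
C9: abs(14 - 1) = 13; 13 ≤ 16  true
C10: x8 * x2 = 14 * 19 = 266  true
C11: x1 = 25 lies in [24, 25]  true
C12: min(4, 1) = 1, not 4  false

Constraint 12 does not hold.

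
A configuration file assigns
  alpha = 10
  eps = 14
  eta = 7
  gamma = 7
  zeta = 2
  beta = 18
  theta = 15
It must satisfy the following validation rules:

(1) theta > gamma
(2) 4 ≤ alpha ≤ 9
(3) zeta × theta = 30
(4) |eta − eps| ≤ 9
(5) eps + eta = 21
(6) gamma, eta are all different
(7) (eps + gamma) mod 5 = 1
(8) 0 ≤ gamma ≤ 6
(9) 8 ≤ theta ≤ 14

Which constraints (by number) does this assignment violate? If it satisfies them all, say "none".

(1) theta = 15, gamma = 7; 15 > 7 — holds.
(2) alpha = 10 is outside [4, 9] — does not hold.
(3) zeta × theta = 2 × 15 = 30 — holds.
(4) |7 − 14| = 7; 7 ≤ 9 — holds.
(5) eps + eta = 14 + 7 = 21 — holds.
(6) gamma = eta = 7, not all different — does not hold.
(7) eps + gamma = 21; 21 mod 5 = 1 — holds.
(8) gamma = 7 is outside [0, 6] — does not hold.
(9) theta = 15 is outside [8, 14] — does not hold.

Constraints 2, 6, 8, and 9 do not hold.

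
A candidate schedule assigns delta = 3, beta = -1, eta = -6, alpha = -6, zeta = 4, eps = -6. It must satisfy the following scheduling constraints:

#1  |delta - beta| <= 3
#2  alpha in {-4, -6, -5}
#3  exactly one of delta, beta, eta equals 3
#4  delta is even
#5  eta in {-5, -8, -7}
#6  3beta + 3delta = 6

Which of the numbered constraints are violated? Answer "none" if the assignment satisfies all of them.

#1 |3 - (-1)| = 4; 4 > 3, exceeds bound 3 — violated.
#2 alpha = -6 is in {-4, -6, -5} — satisfied.
#3 delta=3, beta=-1, eta=-6; 1 of them equals 3 — satisfied.
#4 delta = 3 is odd — violated.
#5 eta = -6 is not in {-5, -8, -7} — violated.
#6 3beta + 3delta = 3(-1) + 3(3) = 6 — satisfied.

Constraints 1, 4, and 5 are violated.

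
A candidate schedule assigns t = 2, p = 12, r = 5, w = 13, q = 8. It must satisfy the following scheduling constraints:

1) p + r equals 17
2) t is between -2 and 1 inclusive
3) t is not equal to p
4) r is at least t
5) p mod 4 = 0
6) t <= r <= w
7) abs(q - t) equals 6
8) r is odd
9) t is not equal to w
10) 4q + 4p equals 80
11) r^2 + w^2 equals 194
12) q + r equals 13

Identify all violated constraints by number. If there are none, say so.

The assignment fails constraint 2.

1) p + r = 12 + 5 = 17 — holds.
2) t = 2 is outside [-2, 1] — fails.
3) t = 2, p = 12; distinct — holds.
4) r = 5, t = 2; 5 ≥ 2 — holds.
5) 12 mod 4 = 0 — holds.
6) values 2 <= 5 <= 13 — holds.
7) abs(8 - 2) = 6 — holds.
8) r = 5 is odd — holds.
9) t = 2, w = 13; distinct — holds.
10) 4q + 4p = 4(8) + 4(12) = 80 — holds.
11) r^2 + w^2 = 5^2 + 13^2 = 25 + 169 = 194 — holds.
12) q + r = 8 + 5 = 13 — holds.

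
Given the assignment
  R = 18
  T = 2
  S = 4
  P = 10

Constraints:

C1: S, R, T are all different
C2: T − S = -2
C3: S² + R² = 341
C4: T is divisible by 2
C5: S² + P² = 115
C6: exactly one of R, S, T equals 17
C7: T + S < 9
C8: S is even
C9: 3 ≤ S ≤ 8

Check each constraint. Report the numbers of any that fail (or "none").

Violated: 3, 5, 6.

C1: values 4, 18, 2 are pairwise distinct — satisfied.
C2: T − S = 2 − 4 = -2 — satisfied.
C3: S² + R² = 4² + 18² = 16 + 324 = 340, not 341 — violated.
C4: 2 / 2 = 1, so 2 divides 2 — satisfied.
C5: S² + P² = 4² + 10² = 16 + 100 = 116, not 115 — violated.
C6: R=18, S=4, T=2; 0 of them equal 17, not exactly one — violated.
C7: T + S = 2 + 4 = 6; 6 < 9 — satisfied.
C8: S = 4 is even — satisfied.
C9: S = 4 lies in [3, 8] — satisfied.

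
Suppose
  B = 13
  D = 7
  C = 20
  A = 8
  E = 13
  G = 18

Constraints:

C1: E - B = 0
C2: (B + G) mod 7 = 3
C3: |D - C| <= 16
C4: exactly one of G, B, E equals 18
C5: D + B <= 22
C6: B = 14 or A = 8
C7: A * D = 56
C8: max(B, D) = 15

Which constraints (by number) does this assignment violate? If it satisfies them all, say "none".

C1: E - B = 13 - 13 = 0 — satisfied.
C2: B + G = 31; 31 mod 7 = 3 — satisfied.
C3: |7 - 20| = 13; 13 ≤ 16 — satisfied.
C4: G=18, B=13, E=13; 1 of them equals 18 — satisfied.
C5: D + B = 7 + 13 = 20; 20 ≤ 22 — satisfied.
C6: B = 13 ≠ 14, but A = 8 = 8 (second disjunct) — satisfied.
C7: A * D = 8 * 7 = 56 — satisfied.
C8: max(13, 7) = 13, not 15 — violated.

Constraint 8 is violated.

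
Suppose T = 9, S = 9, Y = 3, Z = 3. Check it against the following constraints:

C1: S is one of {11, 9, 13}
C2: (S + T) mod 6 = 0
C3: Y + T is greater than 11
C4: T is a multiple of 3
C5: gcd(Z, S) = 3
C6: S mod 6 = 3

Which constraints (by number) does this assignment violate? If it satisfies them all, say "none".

C1: S = 9 is in {11, 9, 13}  holds
C2: S + T = 18; 18 mod 6 = 0  holds
C3: Y + T = 3 + 9 = 12; 12 > 11  holds
C4: 9 / 3 = 3, so 3 divides 9  holds
C5: gcd(3, 9) = 3  holds
C6: 9 mod 6 = 3  holds

No violations.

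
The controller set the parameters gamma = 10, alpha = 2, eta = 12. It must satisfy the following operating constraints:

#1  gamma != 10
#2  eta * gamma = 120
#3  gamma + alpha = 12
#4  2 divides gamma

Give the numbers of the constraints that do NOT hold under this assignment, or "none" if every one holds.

#1 gamma = 10, but 10 is required to differ — violated.
#2 eta * gamma = 12 * 10 = 120 — satisfied.
#3 gamma + alpha = 10 + 2 = 12 — satisfied.
#4 10 / 2 = 5, so 2 divides 10 — satisfied.

Constraint 1 is violated.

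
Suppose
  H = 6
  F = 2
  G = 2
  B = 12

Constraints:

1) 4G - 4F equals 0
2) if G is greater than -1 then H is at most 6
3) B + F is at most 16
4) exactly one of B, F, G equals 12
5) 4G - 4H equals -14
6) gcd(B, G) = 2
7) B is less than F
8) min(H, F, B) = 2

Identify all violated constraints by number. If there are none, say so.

1) 4G - 4F = 4(2) - 4(2) = 0 — holds.
2) G = 2 > -1, so we need H ≤ 6; H = 6 ≤ 6 — holds.
3) B + F = 12 + 2 = 14; 14 ≤ 16 — holds.
4) B=12, F=2, G=2; 1 of them equals 12 — holds.
5) 4G - 4H = 4(2) - 4(6) = -16, not -14 — fails.
6) gcd(12, 2) = 2 — holds.
7) B = 12, F = 2; 12 ≥ 2 (want <) — fails.
8) min(6, 2, 12) = 2 — holds.

Constraints 5 and 7 do not hold.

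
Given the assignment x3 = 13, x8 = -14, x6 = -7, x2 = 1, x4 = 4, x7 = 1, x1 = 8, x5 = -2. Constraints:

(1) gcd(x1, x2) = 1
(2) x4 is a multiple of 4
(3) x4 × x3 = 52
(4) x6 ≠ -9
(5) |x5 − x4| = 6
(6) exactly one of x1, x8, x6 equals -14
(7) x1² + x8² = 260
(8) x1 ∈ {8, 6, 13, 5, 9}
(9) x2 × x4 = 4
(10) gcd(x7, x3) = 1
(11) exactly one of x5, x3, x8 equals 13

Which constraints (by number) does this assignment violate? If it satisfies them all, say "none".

No violations.

(1) gcd(8, 1) = 1 — holds.
(2) 4 / 4 = 1, so 4 divides 4 — holds.
(3) x4 × x3 = 4 × 13 = 52 — holds.
(4) x6 = -7, and -7 ≠ -9 — holds.
(5) |-2 − 4| = 6 — holds.
(6) x1=8, x8=-14, x6=-7; 1 of them equals -14 — holds.
(7) x1² + x8² = 8² + (-14)² = 64 + 196 = 260 — holds.
(8) x1 = 8 is in {8, 6, 13, 5, 9} — holds.
(9) x2 × x4 = 1 × 4 = 4 — holds.
(10) gcd(1, 13) = 1 — holds.
(11) x5=-2, x3=13, x8=-14; 1 of them equals 13 — holds.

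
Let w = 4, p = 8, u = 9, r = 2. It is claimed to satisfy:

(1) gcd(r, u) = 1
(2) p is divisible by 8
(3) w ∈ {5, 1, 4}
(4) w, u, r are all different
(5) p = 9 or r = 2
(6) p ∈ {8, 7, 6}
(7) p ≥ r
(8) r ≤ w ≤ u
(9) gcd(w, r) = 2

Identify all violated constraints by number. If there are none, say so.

(1) gcd(2, 9) = 1 — OK.
(2) 8 / 8 = 1, so 8 divides 8 — OK.
(3) w = 4 is in {5, 1, 4} — OK.
(4) values 4, 9, 2 are pairwise distinct — OK.
(5) p = 8 ≠ 9, but r = 2 = 2 (second disjunct) — OK.
(6) p = 8 is in {8, 7, 6} — OK.
(7) p = 8, r = 2; 8 ≥ 2 — OK.
(8) values 2 ≤ 4 ≤ 9 — OK.
(9) gcd(4, 2) = 2 — OK.

None — every constraint holds.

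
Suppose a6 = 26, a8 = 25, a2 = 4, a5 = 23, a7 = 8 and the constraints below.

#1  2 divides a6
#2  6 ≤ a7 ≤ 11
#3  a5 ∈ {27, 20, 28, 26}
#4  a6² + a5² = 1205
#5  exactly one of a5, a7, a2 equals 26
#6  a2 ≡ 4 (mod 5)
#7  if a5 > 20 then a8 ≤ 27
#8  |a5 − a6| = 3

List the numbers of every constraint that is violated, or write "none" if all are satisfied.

No — constraints 3 and 5 are not satisfied.

#1 26 / 2 = 13, so 2 divides 26 — holds.
#2 a7 = 8 lies in [6, 11] — holds.
#3 a5 = 23 is not in {27, 20, 28, 26} — fails.
#4 a6² + a5² = 26² + 23² = 676 + 529 = 1205 — holds.
#5 a5=23, a7=8, a2=4; 0 of them equal 26, not exactly one — fails.
#6 4 mod 5 = 4 — holds.
#7 a5 = 23 > 20, so we need a8 ≤ 27; a8 = 25 ≤ 27 — holds.
#8 |23 − 26| = 3 — holds.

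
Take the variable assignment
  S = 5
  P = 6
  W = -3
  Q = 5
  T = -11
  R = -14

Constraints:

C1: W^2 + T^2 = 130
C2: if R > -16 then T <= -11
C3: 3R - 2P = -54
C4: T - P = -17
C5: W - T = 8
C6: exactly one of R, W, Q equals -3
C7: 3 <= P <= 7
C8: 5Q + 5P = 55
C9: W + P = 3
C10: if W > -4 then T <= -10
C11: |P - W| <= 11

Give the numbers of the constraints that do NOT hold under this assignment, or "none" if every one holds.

C1: W^2 + T^2 = (-3)^2 + (-11)^2 = 9 + 121 = 130 — holds.
C2: R = -14 > -16, so we need T ≤ -11; T = -11 ≤ -11 — holds.
C3: 3R - 2P = 3(-14) - 2(6) = -54 — holds.
C4: T - P = -11 - 6 = -17 — holds.
C5: W - T = -3 - (-11) = 8 — holds.
C6: R=-14, W=-3, Q=5; 1 of them equals -3 — holds.
C7: P = 6 lies in [3, 7] — holds.
C8: 5Q + 5P = 5(5) + 5(6) = 55 — holds.
C9: W + P = -3 + 6 = 3 — holds.
C10: W = -3 > -4, so we need T ≤ -10; T = -11 ≤ -10 — holds.
C11: |6 - (-3)| = 9; 9 ≤ 11 — holds.

The assignment satisfies every constraint.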